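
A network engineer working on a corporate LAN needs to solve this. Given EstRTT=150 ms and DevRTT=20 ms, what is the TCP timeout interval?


Given: EstRTT = 150 ms, DevRTT = 20 ms
Timeout = EstRTT + 4 * DevRTT
4 * DevRTT = 4 * 20 = 80
Timeout = 150 + 80 = 230 ms

230


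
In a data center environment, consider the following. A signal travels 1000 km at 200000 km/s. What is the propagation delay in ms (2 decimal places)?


Given: distance = 1000 km, speed = 200000 km/s
Delay = distance / speed = 1000 / 200000 seconds
Delay in ms = 1000 * 1000 / 200000
Delay = 5.0000 ms
Rounded to 2 dp = 5.00 ms

5.00


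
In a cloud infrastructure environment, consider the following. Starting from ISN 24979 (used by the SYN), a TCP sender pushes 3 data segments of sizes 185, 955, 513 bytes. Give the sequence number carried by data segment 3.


The SYN occupies sequence number ISN = 24979, so the first data byte is ISN + 1 = 24980.
SEQ of data segment i = (ISN + 1) + sum of payload sizes of segments 1..i-1.
Segment 1: SEQ = 24980, payload = 185 bytes
Segment 2: SEQ = 25165, payload = 955 bytes
Segment 3: SEQ = 26120, payload = 513 bytes
SEQ of segment 3 = 24980 + 185 + 955 = 26120

26120


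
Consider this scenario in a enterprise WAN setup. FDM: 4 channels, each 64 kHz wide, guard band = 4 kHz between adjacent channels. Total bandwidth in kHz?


Given: 4 channels, 64 kHz each, guard = 4 kHz
Channel bandwidth = 4 * 64 = 256 kHz
Guard bands = 3 gaps * 4 kHz = 12 kHz
Total = 256 + 12 = 268 kHz

268


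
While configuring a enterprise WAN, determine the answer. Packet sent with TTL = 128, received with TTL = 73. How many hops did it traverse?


Given: initial TTL = 128, received TTL = 73
Hops = initial TTL - received TTL
Hops = 128 - 73 = 55

55


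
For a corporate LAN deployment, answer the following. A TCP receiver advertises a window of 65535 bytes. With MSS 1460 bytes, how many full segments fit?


Given: RWND = 65535 bytes, MSS = 1460 bytes
Full segments = floor(RWND / MSS)
Full segments = floor(65535 / 1460)
Full segments = floor(44.887) = 44

44


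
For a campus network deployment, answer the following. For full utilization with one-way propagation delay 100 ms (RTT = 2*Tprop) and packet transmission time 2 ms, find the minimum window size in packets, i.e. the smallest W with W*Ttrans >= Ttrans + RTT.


Given: Ttrans = 2 ms, RTT = 200 ms (= 2 * Tprop, Tprop = 100 ms)
Time until first ACK returns = Ttrans + RTT = 2 + 200 = 202 ms
Need W * Ttrans >= Ttrans + RTT  ->  W >= (Ttrans + RTT) / Ttrans
(Ttrans + RTT) / Ttrans = 202 / 2 = 101
W_min = ceil(101) = 101

101


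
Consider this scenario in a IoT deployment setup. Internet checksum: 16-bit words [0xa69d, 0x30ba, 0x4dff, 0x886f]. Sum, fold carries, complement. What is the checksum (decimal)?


Given words: [0xa69d, 0x30ba, 0x4dff, 0x886f]
Step 1: Sum all words
Raw sum = 42653 + 12474 + 19967 + 34927 = 110021
Step 2: Fold carry: (44485 + 1) = 44486
One's complement = ~44486 & 0xFFFF = 21049

21049


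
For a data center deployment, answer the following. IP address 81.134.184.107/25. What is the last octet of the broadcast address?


Given: IP = 81.134.184.107, prefix = /25
Host bits = 32 - 25 = 7
Network last octet = 107 AND mask = 0
Host part size = 2^7 - 1 = 127
Broadcast last octet = 0 OR 127 = 127

127


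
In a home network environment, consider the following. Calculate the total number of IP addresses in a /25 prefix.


Given: CIDR prefix /25
Host bits = 32 - 25 = 7
Total addresses = 2^7 = 128

128


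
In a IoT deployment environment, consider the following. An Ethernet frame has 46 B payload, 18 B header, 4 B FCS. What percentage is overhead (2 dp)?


Given: payload = 46 B, header = 18 B, trailer = 4 B
Overhead bytes = header + trailer = 18 + 4 = 22
Total frame = payload + overhead = 46 + 22 = 68
Overhead % = 22 / 68 * 100 = 32.3529% -> 32.35% (2 dp)

32.35


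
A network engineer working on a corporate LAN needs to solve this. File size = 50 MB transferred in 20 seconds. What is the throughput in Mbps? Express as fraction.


Given: file = 50 MB, time = 20 s
File in Mb = 50 * 8 = 400 Mb
Throughput = 400 / 20 Mbps
Throughput = 20 Mbps

20


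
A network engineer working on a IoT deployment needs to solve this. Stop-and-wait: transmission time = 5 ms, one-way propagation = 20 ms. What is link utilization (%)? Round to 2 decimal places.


Given: Ttrans = 5 ms, Tprop = 20 ms
RTT = 2 * Tprop = 2 * 20 = 40 ms
U = Ttrans / (Ttrans + RTT)
U = 5 / (5 + 40)
U = 5 / 45 = 0.111111
U% = 11.11%

11.11


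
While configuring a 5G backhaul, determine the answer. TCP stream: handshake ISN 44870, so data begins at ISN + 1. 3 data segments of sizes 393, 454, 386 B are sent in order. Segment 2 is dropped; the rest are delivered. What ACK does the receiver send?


SYN uses sequence number 44870; first data byte = ISN + 1 = 44871.
Segment 1: SEQ = 44871, len = 393 B, covers [44871, 45263]
Segment 2: SEQ = 45264, len = 454 B, covers [45264, 45717] [LOST]
Segment 3: SEQ = 45718, len = 386 B, covers [45718, 46103]
In-order data received: bytes [44871, 45263] (segments 1..1).
Segment 2 missing -> gap begins at byte 45264; later segments buffered out of order.
Cumulative ACK = next expected in-order byte = 44871 + 393 = 45264

45264


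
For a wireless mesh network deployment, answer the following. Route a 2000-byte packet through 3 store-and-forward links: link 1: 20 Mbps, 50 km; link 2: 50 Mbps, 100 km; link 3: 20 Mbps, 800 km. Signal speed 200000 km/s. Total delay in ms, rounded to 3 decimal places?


Packet = 2000 bytes = 16000 bits. Store-and-forward: sum (t_trans + t_prop) per link.
Link 1: t_trans = 16000/(20*10^6) s = 0.8000 ms; t_prop = 50/200000 s = 0.2500 ms; subtotal = 1.0500 ms
Link 2: t_trans = 16000/(50*10^6) s = 0.3200 ms; t_prop = 100/200000 s = 0.5000 ms; subtotal = 0.8200 ms
Link 3: t_trans = 16000/(20*10^6) s = 0.8000 ms; t_prop = 800/200000 s = 4.0000 ms; subtotal = 4.8000 ms
End-to-end = 1.0500 + 0.8200 + 4.8000 = 6.6700 ms -> 6.670 ms (3 dp)

6.670


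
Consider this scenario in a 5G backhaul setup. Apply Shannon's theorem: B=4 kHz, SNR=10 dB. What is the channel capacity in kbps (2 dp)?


Given: B = 4 kHz, SNR = 10 dB
SNR linear = 10^(10/10) = 10
1 + SNR = 11
log2(11) = 3.4594316186
C = 4 * 1000 * 3.4594316186 = 13837.7265 bps
C = 13.837726 kbps -> 13.84 kbps (2 dp)

13.84


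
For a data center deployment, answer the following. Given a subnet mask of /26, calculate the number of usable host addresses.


Given: subnet mask /26
Host bits = 32 - 26 = 6
Total addresses = 2^6 = 64
Usable hosts = 64 - 2 (network + broadcast) = 62

62


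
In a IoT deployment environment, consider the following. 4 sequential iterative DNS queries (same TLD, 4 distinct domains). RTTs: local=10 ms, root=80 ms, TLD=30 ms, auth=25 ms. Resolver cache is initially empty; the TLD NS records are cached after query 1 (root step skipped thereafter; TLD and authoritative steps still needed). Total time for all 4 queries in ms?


Lookup 1 (cold cache): local + root + TLD + auth = 10 + 80 + 30 + 25 = 145 ms
Lookups 2..4 (TLD NS cached -> skip root; new domain -> still ask TLD and auth): local + TLD + auth = 10 + 30 + 25 = 65 ms each
Remaining 3 lookups: 3 * 65 = 195 ms
Total = 145 + 195 = 340 ms

340


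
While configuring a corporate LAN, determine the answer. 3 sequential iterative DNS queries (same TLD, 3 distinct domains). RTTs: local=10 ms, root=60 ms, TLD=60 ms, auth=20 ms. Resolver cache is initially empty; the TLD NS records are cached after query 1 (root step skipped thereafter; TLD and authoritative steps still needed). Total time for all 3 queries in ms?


Lookup 1 (cold cache): local + root + TLD + auth = 10 + 60 + 60 + 20 = 150 ms
Lookups 2..3 (TLD NS cached -> skip root; new domain -> still ask TLD and auth): local + TLD + auth = 10 + 60 + 20 = 90 ms each
Remaining 2 lookups: 2 * 90 = 180 ms
Total = 150 + 180 = 330 ms

330


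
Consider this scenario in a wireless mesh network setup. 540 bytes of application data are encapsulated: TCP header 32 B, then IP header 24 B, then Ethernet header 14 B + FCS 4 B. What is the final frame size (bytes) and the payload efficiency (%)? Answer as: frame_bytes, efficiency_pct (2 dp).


TCP segment = 540 + 32 = 572 B
IP packet = 572 + 24 = 596 B
Ethernet frame = 596 + 14 + 4 = 614 B
Efficiency = app / frame = 540 / 614 = 0.879479 = 87.9479% -> 87.95% (2 dp)

614, 87.95


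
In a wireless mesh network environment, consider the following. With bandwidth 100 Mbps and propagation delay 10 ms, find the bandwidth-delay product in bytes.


Given: bandwidth = 100 Mbps, delay = 10 ms
BDP in bits = 100 * 10^6 * 10 / 1000
BDP in bits = 1000000
BDP in bytes = 1000000 / 8 = 125000

125000


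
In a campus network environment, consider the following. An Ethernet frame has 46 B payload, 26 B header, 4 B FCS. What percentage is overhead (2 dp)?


Given: payload = 46 B, header = 26 B, trailer = 4 B
Overhead bytes = header + trailer = 26 + 4 = 30
Total frame = payload + overhead = 46 + 30 = 76
Overhead % = 30 / 76 * 100 = 39.4737% -> 39.47% (2 dp)

39.47


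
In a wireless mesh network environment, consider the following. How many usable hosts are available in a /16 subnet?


Given: subnet mask /16
Host bits = 32 - 16 = 16
Total addresses = 2^16 = 65536
Usable hosts = 65536 - 2 (network + broadcast) = 65534

65534


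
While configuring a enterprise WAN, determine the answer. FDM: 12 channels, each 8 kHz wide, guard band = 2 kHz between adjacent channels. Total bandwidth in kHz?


Given: 12 channels, 8 kHz each, guard = 2 kHz
Channel bandwidth = 12 * 8 = 96 kHz
Guard bands = 11 gaps * 2 kHz = 22 kHz
Total = 96 + 22 = 118 kHz

118


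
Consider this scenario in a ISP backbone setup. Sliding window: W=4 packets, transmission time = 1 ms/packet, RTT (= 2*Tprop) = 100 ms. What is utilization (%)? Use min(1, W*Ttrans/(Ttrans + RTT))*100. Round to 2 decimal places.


Given: W = 4, Ttrans = 1 ms, RTT = 100 ms (= 2 * Tprop, Tprop = 50 ms)
Cycle time = Ttrans + RTT = 1 + 100 = 101 ms (first packet sent until its ACK returns)
W * Ttrans = 4 * 1 = 4 ms of sending per cycle
W * Ttrans / (Ttrans + RTT) = 4 / 101 = 0.039604
U = min(1, 0.039604) = 0.039604
U% = 3.96%

3.96


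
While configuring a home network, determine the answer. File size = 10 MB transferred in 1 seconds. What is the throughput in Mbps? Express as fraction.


Given: file = 10 MB, time = 1 s
File in Mb = 10 * 8 = 80 Mb
Throughput = 80 / 1 Mbps
Throughput = 80 Mbps

80


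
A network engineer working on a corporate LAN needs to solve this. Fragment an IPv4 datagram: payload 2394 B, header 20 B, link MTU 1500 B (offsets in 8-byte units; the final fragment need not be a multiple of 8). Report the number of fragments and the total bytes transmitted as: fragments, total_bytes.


Max data per non-final fragment = floor((MTU - header)/8)*8 = floor((1500 - 20)/8)*8 = floor(1480/8)*8 = 1480 B
Final fragment needs no 8-byte alignment: it can carry up to MTU - header = 1480 B
Non-final fragments needed = ceil((payload - 1480) / 1480) = ceil(914/1480) = ceil(0.6176) = 1
Number of fragments = 1 + 1 = 2
Fragment sizes (data): 1 * 1480 B + 914 B (last, 914 <= 1480 OK)
Total bytes sent = payload + n_frags * header = 2394 + 2*20 = 2394 + 40 = 2434 B

2, 2434


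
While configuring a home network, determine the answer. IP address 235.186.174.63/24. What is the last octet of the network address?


Given: IP = 235.186.174.63, prefix = /24
Subnet mask = 255.255.255.0
Last octet of IP: 63
Last octet of mask: 0
Network last octet = 63 AND 0 = 0

0


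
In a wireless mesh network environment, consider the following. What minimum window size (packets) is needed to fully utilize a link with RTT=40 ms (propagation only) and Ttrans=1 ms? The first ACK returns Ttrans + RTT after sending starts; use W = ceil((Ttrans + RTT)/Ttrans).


Given: Ttrans = 1 ms, RTT = 40 ms (= 2 * Tprop, Tprop = 20 ms)
Time until first ACK returns = Ttrans + RTT = 1 + 40 = 41 ms
Need W * Ttrans >= Ttrans + RTT  ->  W >= (Ttrans + RTT) / Ttrans
(Ttrans + RTT) / Ttrans = 41 / 1 = 41
W_min = ceil(41) = 41

41


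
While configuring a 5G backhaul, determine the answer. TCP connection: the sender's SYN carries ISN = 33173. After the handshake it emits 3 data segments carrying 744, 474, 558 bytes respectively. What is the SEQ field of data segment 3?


The SYN occupies sequence number ISN = 33173, so the first data byte is ISN + 1 = 33174.
SEQ of data segment i = (ISN + 1) + sum of payload sizes of segments 1..i-1.
Segment 1: SEQ = 33174, payload = 744 bytes
Segment 2: SEQ = 33918, payload = 474 bytes
Segment 3: SEQ = 34392, payload = 558 bytes
SEQ of segment 3 = 33174 + 744 + 474 = 34392

34392


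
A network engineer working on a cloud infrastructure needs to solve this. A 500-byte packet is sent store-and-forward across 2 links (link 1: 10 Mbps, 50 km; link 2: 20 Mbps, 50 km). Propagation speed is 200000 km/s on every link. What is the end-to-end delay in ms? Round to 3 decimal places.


Packet = 500 bytes = 4000 bits. Store-and-forward: sum (t_trans + t_prop) per link.
Link 1: t_trans = 4000/(10*10^6) s = 0.4000 ms; t_prop = 50/200000 s = 0.2500 ms; subtotal = 0.6500 ms
Link 2: t_trans = 4000/(20*10^6) s = 0.2000 ms; t_prop = 50/200000 s = 0.2500 ms; subtotal = 0.4500 ms
End-to-end = 0.6500 + 0.4500 = 1.1000 ms -> 1.100 ms (3 dp)

1.100


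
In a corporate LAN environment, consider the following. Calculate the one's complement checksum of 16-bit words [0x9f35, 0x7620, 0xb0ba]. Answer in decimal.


Given words: [0x9f35, 0x7620, 0xb0ba]
Step 1: Sum all words
Raw sum = 40757 + 30240 + 45242 = 116239
Step 2: Fold carry: (50703 + 1) = 50704
One's complement = ~50704 & 0xFFFF = 14831

14831


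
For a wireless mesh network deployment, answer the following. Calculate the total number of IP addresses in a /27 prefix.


Given: CIDR prefix /27
Host bits = 32 - 27 = 5
Total addresses = 2^5 = 32

32


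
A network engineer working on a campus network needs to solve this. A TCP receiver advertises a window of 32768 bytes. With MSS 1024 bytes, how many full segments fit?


Given: RWND = 32768 bytes, MSS = 1024 bytes
Full segments = floor(RWND / MSS)
Full segments = floor(32768 / 1024)
Full segments = floor(32.0) = 32

32


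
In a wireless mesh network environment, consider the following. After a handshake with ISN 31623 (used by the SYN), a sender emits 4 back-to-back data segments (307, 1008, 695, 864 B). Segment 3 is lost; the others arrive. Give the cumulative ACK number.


SYN uses sequence number 31623; first data byte = ISN + 1 = 31624.
Segment 1: SEQ = 31624, len = 307 B, covers [31624, 31930]
Segment 2: SEQ = 31931, len = 1008 B, covers [31931, 32938]
Segment 3: SEQ = 32939, len = 695 B, covers [32939, 33633] [LOST]
Segment 4: SEQ = 33634, len = 864 B, covers [33634, 34497]
In-order data received: bytes [31624, 32938] (segments 1..2).
Segment 3 missing -> gap begins at byte 32939; later segments buffered out of order.
Cumulative ACK = next expected in-order byte = 31624 + 307 + 1008 = 32939

32939


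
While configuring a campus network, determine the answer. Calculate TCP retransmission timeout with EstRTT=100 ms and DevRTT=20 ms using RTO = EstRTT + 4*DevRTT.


Given: EstRTT = 100 ms, DevRTT = 20 ms
Timeout = EstRTT + 4 * DevRTT
4 * DevRTT = 4 * 20 = 80
Timeout = 100 + 80 = 180 ms

180


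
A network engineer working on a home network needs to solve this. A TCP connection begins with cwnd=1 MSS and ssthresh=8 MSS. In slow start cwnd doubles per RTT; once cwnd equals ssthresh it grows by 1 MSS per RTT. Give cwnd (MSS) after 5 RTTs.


RTT 0: cwnd = 1 MSS (initial)
RTT 1: cwnd = 2 MSS (slow start, doubled)
RTT 2: cwnd = 4 MSS (slow start, doubled)
RTT 3: cwnd = 8 MSS (slow start, doubled)
RTT 4: cwnd = 9 MSS (congestion avoidance, +1)
RTT 5: cwnd = 10 MSS (congestion avoidance, +1)

10


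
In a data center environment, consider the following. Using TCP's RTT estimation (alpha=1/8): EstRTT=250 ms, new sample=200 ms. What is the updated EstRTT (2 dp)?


Given: EstRTT = 250 ms, SampleRTT = 200 ms, alpha = 1/8
New EstRTT = (1 - alpha) * EstRTT + alpha * SampleRTT
(7/8) * 250 = 218.75
(1/8) * 200 = 25
New EstRTT = 218.75 + 25 = 243.75 ms -> 243.75 ms (2 dp)

243.75


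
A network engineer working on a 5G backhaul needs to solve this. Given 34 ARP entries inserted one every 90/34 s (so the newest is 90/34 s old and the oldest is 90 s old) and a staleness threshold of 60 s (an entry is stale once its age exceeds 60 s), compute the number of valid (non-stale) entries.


Ages are k * 90/34 s for k = 1..34 (spacing = 2.6471 s).
Entry k is valid iff k * 90/34 <= 60 iff k <= 34 * 60 / 90 = 22.6667
n_valid = floor(22.6667) = 22
(n_stale = 34 - 22 = 12)

22


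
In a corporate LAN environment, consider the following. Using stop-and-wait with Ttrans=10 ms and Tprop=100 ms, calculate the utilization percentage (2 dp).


Given: Ttrans = 10 ms, Tprop = 100 ms
RTT = 2 * Tprop = 2 * 100 = 200 ms
U = Ttrans / (Ttrans + RTT)
U = 10 / (10 + 200)
U = 10 / 210 = 0.047619
U% = 4.76%

4.76


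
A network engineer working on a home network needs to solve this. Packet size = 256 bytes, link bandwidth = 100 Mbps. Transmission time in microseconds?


Given: packet = 256 bytes, bandwidth = 100 Mbps
Packet in bits = 256 * 8 = 2048 bits
Bandwidth = 100 * 10^6 = 100000000 bps
Time = 2048 / 100000000 seconds
Time in us = 2048 * 10^6 / 100000000 = 20.48

20.48


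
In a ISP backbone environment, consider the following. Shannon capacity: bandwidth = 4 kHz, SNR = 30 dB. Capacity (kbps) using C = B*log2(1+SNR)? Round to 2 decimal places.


Given: B = 4 kHz, SNR = 30 dB
SNR linear = 10^(30/10) = 1000
1 + SNR = 1001
log2(1001) = 9.9672262588
C = 4 * 1000 * 9.9672262588 = 39868.9050 bps
C = 39.868905 kbps -> 39.87 kbps (2 dp)

39.87


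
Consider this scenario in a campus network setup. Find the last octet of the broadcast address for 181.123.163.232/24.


Given: IP = 181.123.163.232, prefix = /24
Host bits = 32 - 24 = 8
Network last octet = 232 AND mask = 0
Host part size = 2^8 - 1 = 255
Broadcast last octet = 0 OR 255 = 255

255


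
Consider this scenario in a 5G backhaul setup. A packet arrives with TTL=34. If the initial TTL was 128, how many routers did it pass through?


Given: initial TTL = 128, received TTL = 34
Hops = initial TTL - received TTL
Hops = 128 - 34 = 94

94


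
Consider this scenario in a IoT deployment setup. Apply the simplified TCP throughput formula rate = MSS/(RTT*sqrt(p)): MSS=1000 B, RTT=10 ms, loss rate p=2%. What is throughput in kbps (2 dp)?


Given: MSS = 1000 bytes, RTT = 10 ms, loss = 2%
RTT in seconds = 10 / 1000 = 0.01
Loss rate = 2% = 0.02
sqrt(loss) = sqrt(0.02) = 0.141421356237
Throughput (bytes/s) = 1000 / (0.01 * 0.141421356237) = 707106.7812
Throughput (kbps) = 707106.7812 * 8 / 1000 = 5656.854249 -> 5656.85 kbps (2 dp)

5656.85


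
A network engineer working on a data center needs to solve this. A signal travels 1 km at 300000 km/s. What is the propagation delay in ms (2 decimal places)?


Given: distance = 1 km, speed = 300000 km/s
Delay = distance / speed = 1 / 300000 seconds
Delay in ms = 1 * 1000 / 300000
Delay = 0.0033 ms
Rounded to 2 dp = 0.00 ms

0.00


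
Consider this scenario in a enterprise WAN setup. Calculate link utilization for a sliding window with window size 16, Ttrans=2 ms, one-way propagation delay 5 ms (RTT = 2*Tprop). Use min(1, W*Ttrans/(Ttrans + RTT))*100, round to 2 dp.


Given: W = 16, Ttrans = 2 ms, RTT = 10 ms (= 2 * Tprop, Tprop = 5 ms)
Cycle time = Ttrans + RTT = 2 + 10 = 12 ms (first packet sent until its ACK returns)
W * Ttrans = 16 * 2 = 32 ms of sending per cycle
W * Ttrans / (Ttrans + RTT) = 32 / 12 = 2.666667
U = min(1, 2.666667) = 1.000000
U% = 100.00%

100.00


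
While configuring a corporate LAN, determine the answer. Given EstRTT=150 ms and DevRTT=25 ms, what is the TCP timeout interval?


Given: EstRTT = 150 ms, DevRTT = 25 ms
Timeout = EstRTT + 4 * DevRTT
4 * DevRTT = 4 * 25 = 100
Timeout = 150 + 100 = 250 ms

250


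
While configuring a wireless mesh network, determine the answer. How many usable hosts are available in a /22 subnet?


Given: subnet mask /22
Host bits = 32 - 22 = 10
Total addresses = 2^10 = 1024
Usable hosts = 1024 - 2 (network + broadcast) = 1022

1022


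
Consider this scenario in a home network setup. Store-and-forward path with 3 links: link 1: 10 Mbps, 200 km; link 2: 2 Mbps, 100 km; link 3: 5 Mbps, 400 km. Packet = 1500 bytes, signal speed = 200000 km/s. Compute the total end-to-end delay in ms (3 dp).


Packet = 1500 bytes = 12000 bits. Store-and-forward: sum (t_trans + t_prop) per link.
Link 1: t_trans = 12000/(10*10^6) s = 1.2000 ms; t_prop = 200/200000 s = 1.0000 ms; subtotal = 2.2000 ms
Link 2: t_trans = 12000/(2*10^6) s = 6.0000 ms; t_prop = 100/200000 s = 0.5000 ms; subtotal = 6.5000 ms
Link 3: t_trans = 12000/(5*10^6) s = 2.4000 ms; t_prop = 400/200000 s = 2.0000 ms; subtotal = 4.4000 ms
End-to-end = 2.2000 + 6.5000 + 4.4000 = 13.1000 ms -> 13.100 ms (3 dp)

13.100


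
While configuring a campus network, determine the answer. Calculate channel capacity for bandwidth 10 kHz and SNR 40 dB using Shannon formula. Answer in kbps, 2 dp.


Given: B = 10 kHz, SNR = 40 dB
SNR linear = 10^(40/10) = 10000
1 + SNR = 10001
log2(10001) = 13.2878566418
C = 10 * 1000 * 13.2878566418 = 132878.5664 bps
C = 132.878566 kbps -> 132.88 kbps (2 dp)

132.88


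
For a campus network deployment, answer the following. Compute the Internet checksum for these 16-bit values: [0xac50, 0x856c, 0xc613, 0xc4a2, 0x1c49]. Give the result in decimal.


Given words: [0xac50, 0x856c, 0xc613, 0xc4a2, 0x1c49]
Step 1: Sum all words
Raw sum = 44112 + 34156 + 50707 + 50338 + 7241 = 186554
Step 2: Fold carry: (55482 + 2) = 55484
One's complement = ~55484 & 0xFFFF = 10051

10051


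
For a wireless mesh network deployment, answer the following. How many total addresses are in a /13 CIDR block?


Given: CIDR prefix /13
Host bits = 32 - 13 = 19
Total addresses = 2^19 = 524288

524288


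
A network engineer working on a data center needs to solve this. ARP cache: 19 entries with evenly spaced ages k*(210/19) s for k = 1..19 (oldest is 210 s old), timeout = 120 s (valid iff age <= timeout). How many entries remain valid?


Ages are k * 210/19 s for k = 1..19 (spacing = 11.0526 s).
Entry k is valid iff k * 210/19 <= 120 iff k <= 19 * 120 / 210 = 10.8571
n_valid = floor(10.8571) = 10
(n_stale = 19 - 10 = 9)

10


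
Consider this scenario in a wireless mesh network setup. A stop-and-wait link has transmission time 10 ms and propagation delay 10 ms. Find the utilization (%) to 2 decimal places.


Given: Ttrans = 10 ms, Tprop = 10 ms
RTT = 2 * Tprop = 2 * 10 = 20 ms
U = Ttrans / (Ttrans + RTT)
U = 10 / (10 + 20)
U = 10 / 30 = 0.333333
U% = 33.33%

33.33


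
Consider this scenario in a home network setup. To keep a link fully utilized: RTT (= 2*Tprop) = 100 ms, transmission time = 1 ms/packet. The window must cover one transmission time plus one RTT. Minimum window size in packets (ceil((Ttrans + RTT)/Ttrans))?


Given: Ttrans = 1 ms, RTT = 100 ms (= 2 * Tprop, Tprop = 50 ms)
Time until first ACK returns = Ttrans + RTT = 1 + 100 = 101 ms
Need W * Ttrans >= Ttrans + RTT  ->  W >= (Ttrans + RTT) / Ttrans
(Ttrans + RTT) / Ttrans = 101 / 1 = 101
W_min = ceil(101) = 101

101


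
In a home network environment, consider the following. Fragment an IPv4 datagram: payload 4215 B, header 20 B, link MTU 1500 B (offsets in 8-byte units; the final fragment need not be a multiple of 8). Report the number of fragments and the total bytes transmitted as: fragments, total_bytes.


Max data per non-final fragment = floor((MTU - header)/8)*8 = floor((1500 - 20)/8)*8 = floor(1480/8)*8 = 1480 B
Final fragment needs no 8-byte alignment: it can carry up to MTU - header = 1480 B
Non-final fragments needed = ceil((payload - 1480) / 1480) = ceil(2735/1480) = ceil(1.8480) = 2
Number of fragments = 2 + 1 = 3
Fragment sizes (data): 2 * 1480 B + 1255 B (last, 1255 <= 1480 OK)
Total bytes sent = payload + n_frags * header = 4215 + 3*20 = 4215 + 60 = 4275 B

3, 4275


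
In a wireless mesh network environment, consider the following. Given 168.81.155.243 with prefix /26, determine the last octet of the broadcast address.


Given: IP = 168.81.155.243, prefix = /26
Host bits = 32 - 26 = 6
Network last octet = 243 AND mask = 192
Host part size = 2^6 - 1 = 63
Broadcast last octet = 192 OR 63 = 255

255


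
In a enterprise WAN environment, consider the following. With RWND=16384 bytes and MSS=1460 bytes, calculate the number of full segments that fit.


Given: RWND = 16384 bytes, MSS = 1460 bytes
Full segments = floor(RWND / MSS)
Full segments = floor(16384 / 1460)
Full segments = floor(11.2219) = 11

11


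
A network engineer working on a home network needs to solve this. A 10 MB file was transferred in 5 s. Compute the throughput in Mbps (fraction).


Given: file = 10 MB, time = 5 s
File in Mb = 10 * 8 = 80 Mb
Throughput = 80 / 5 Mbps
Throughput = 16 Mbps

16


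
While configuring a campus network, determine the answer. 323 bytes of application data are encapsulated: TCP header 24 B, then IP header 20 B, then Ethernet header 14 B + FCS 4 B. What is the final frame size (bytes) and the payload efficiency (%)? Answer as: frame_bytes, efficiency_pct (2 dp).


TCP segment = 323 + 24 = 347 B
IP packet = 347 + 20 = 367 B
Ethernet frame = 367 + 14 + 4 = 385 B
Efficiency = app / frame = 323 / 385 = 0.838961 = 83.8961% -> 83.90% (2 dp)

385, 83.90


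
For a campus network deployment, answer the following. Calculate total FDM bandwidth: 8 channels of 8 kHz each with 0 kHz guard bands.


Given: 8 channels, 8 kHz each, guard = 0 kHz
Channel bandwidth = 8 * 8 = 64 kHz
Guard bands = 7 gaps * 0 kHz = 0 kHz
Total = 64 + 0 = 64 kHz

64


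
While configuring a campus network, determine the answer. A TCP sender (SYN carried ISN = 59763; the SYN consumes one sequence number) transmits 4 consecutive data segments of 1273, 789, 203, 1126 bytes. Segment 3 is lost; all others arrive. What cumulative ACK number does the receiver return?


SYN uses sequence number 59763; first data byte = ISN + 1 = 59764.
Segment 1: SEQ = 59764, len = 1273 B, covers [59764, 61036]
Segment 2: SEQ = 61037, len = 789 B, covers [61037, 61825]
Segment 3: SEQ = 61826, len = 203 B, covers [61826, 62028] [LOST]
Segment 4: SEQ = 62029, len = 1126 B, covers [62029, 63154]
In-order data received: bytes [59764, 61825] (segments 1..2).
Segment 3 missing -> gap begins at byte 61826; later segments buffered out of order.
Cumulative ACK = next expected in-order byte = 59764 + 1273 + 789 = 61826

61826


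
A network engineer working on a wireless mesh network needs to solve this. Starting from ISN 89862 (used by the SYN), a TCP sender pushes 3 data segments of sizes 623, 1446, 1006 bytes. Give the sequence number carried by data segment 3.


The SYN occupies sequence number ISN = 89862, so the first data byte is ISN + 1 = 89863.
SEQ of data segment i = (ISN + 1) + sum of payload sizes of segments 1..i-1.
Segment 1: SEQ = 89863, payload = 623 bytes
Segment 2: SEQ = 90486, payload = 1446 bytes
Segment 3: SEQ = 91932, payload = 1006 bytes
SEQ of segment 3 = 89863 + 623 + 1446 = 91932

91932


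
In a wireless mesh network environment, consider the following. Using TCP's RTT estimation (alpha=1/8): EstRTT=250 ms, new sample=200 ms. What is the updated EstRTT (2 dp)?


Given: EstRTT = 250 ms, SampleRTT = 200 ms, alpha = 1/8
New EstRTT = (1 - alpha) * EstRTT + alpha * SampleRTT
(7/8) * 250 = 218.75
(1/8) * 200 = 25
New EstRTT = 218.75 + 25 = 243.75 ms -> 243.75 ms (2 dp)

243.75


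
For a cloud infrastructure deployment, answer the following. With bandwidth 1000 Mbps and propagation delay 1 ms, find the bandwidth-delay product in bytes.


Given: bandwidth = 1000 Mbps, delay = 1 ms
BDP in bits = 1000 * 10^6 * 1 / 1000
BDP in bits = 1000000
BDP in bytes = 1000000 / 8 = 125000

125000


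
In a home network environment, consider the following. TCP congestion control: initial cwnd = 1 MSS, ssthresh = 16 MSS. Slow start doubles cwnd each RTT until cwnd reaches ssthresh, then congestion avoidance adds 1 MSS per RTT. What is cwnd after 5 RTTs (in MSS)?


RTT 0: cwnd = 1 MSS (initial)
RTT 1: cwnd = 2 MSS (slow start, doubled)
RTT 2: cwnd = 4 MSS (slow start, doubled)
RTT 3: cwnd = 8 MSS (slow start, doubled)
RTT 4: cwnd = 16 MSS (slow start, doubled)
RTT 5: cwnd = 17 MSS (congestion avoidance, +1)

17


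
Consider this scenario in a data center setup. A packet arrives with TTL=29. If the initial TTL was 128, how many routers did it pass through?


Given: initial TTL = 128, received TTL = 29
Hops = initial TTL - received TTL
Hops = 128 - 29 = 99

99


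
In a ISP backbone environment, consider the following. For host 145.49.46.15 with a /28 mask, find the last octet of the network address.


Given: IP = 145.49.46.15, prefix = /28
Subnet mask = 255.255.255.240
Last octet of IP: 15
Last octet of mask: 240
Network last octet = 15 AND 240 = 0

0


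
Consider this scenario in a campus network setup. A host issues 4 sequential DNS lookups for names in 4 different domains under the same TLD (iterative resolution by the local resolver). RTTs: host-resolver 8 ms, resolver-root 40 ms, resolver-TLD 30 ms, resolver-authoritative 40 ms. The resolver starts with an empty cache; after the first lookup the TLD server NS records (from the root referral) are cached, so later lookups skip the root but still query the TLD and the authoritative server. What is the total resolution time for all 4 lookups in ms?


Lookup 1 (cold cache): local + root + TLD + auth = 8 + 40 + 30 + 40 = 118 ms
Lookups 2..4 (TLD NS cached -> skip root; new domain -> still ask TLD and auth): local + TLD + auth = 8 + 30 + 40 = 78 ms each
Remaining 3 lookups: 3 * 78 = 234 ms
Total = 118 + 234 = 352 ms

352


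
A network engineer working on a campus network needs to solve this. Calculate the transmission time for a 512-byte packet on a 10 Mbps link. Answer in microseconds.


Given: packet = 512 bytes, bandwidth = 10 Mbps
Packet in bits = 512 * 8 = 4096 bits
Bandwidth = 10 * 10^6 = 10000000 bps
Time = 4096 / 10000000 seconds
Time in us = 4096 * 10^6 / 10000000 = 409.6

409.6


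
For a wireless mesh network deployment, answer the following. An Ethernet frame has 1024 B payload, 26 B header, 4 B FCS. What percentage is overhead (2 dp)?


Given: payload = 1024 B, header = 26 B, trailer = 4 B
Overhead bytes = header + trailer = 26 + 4 = 30
Total frame = payload + overhead = 1024 + 30 = 1054
Overhead % = 30 / 1054 * 100 = 2.8463% -> 2.85% (2 dp)

2.85


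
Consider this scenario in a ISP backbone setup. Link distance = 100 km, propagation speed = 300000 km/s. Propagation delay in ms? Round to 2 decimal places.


Given: distance = 100 km, speed = 300000 km/s
Delay = distance / speed = 100 / 300000 seconds
Delay in ms = 100 * 1000 / 300000
Delay = 0.3333 ms
Rounded to 2 dp = 0.33 ms

0.33


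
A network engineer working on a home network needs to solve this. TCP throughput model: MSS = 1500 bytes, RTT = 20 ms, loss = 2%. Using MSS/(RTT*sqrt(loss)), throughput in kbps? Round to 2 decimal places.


Given: MSS = 1500 bytes, RTT = 20 ms, loss = 2%
RTT in seconds = 20 / 1000 = 0.02
Loss rate = 2% = 0.02
sqrt(loss) = sqrt(0.02) = 0.141421356237
Throughput (bytes/s) = 1500 / (0.02 * 0.141421356237) = 530330.0859
Throughput (kbps) = 530330.0859 * 8 / 1000 = 4242.640687 -> 4242.64 kbps (2 dp)

4242.64


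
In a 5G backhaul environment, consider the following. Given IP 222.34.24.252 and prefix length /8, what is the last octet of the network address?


Given: IP = 222.34.24.252, prefix = /8
Subnet mask = 255.0.0.0
Last octet of IP: 252
Last octet of mask: 0
Network last octet = 252 AND 0 = 0

0


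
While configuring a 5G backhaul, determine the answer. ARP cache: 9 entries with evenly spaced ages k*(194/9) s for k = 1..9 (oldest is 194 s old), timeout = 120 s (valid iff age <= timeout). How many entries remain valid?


Ages are k * 194/9 s for k = 1..9 (spacing = 21.5556 s).
Entry k is valid iff k * 194/9 <= 120 iff k <= 9 * 120 / 194 = 5.5670
n_valid = floor(5.5670) = 5
(n_stale = 9 - 5 = 4)

5


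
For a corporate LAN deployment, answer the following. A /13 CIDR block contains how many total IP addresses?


Given: CIDR prefix /13
Host bits = 32 - 13 = 19
Total addresses = 2^19 = 524288

524288


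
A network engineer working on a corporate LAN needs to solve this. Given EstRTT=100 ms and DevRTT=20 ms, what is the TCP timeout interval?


Given: EstRTT = 100 ms, DevRTT = 20 ms
Timeout = EstRTT + 4 * DevRTT
4 * DevRTT = 4 * 20 = 80
Timeout = 100 + 80 = 180 ms

180


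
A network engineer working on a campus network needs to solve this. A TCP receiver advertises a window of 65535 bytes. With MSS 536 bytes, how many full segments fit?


Given: RWND = 65535 bytes, MSS = 536 bytes
Full segments = floor(RWND / MSS)
Full segments = floor(65535 / 536)
Full segments = floor(122.2668) = 122

122


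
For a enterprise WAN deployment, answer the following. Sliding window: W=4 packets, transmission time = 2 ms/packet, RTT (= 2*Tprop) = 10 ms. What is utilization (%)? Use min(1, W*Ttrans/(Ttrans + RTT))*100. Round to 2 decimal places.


Given: W = 4, Ttrans = 2 ms, RTT = 10 ms (= 2 * Tprop, Tprop = 5 ms)
Cycle time = Ttrans + RTT = 2 + 10 = 12 ms (first packet sent until its ACK returns)
W * Ttrans = 4 * 2 = 8 ms of sending per cycle
W * Ttrans / (Ttrans + RTT) = 8 / 12 = 0.666667
U = min(1, 0.666667) = 0.666667
U% = 66.67%

66.67


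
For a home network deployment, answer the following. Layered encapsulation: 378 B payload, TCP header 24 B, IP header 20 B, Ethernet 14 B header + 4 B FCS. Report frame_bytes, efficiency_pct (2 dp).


TCP segment = 378 + 24 = 402 B
IP packet = 402 + 20 = 422 B
Ethernet frame = 422 + 14 + 4 = 440 B
Efficiency = app / frame = 378 / 440 = 0.859091 = 85.9091% -> 85.91% (2 dp)

440, 85.91


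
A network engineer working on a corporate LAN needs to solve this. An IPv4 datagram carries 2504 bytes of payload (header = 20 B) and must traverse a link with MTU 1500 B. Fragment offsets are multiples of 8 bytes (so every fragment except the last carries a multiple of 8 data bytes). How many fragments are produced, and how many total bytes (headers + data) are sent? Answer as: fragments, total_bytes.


Max data per non-final fragment = floor((MTU - header)/8)*8 = floor((1500 - 20)/8)*8 = floor(1480/8)*8 = 1480 B
Final fragment needs no 8-byte alignment: it can carry up to MTU - header = 1480 B
Non-final fragments needed = ceil((payload - 1480) / 1480) = ceil(1024/1480) = ceil(0.6919) = 1
Number of fragments = 1 + 1 = 2
Fragment sizes (data): 1 * 1480 B + 1024 B (last, 1024 <= 1480 OK)
Total bytes sent = payload + n_frags * header = 2504 + 2*20 = 2504 + 40 = 2544 B

2, 2544


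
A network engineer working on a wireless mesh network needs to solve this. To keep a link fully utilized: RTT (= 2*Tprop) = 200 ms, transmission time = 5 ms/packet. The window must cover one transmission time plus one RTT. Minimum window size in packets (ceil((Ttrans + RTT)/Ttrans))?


Given: Ttrans = 5 ms, RTT = 200 ms (= 2 * Tprop, Tprop = 100 ms)
Time until first ACK returns = Ttrans + RTT = 5 + 200 = 205 ms
Need W * Ttrans >= Ttrans + RTT  ->  W >= (Ttrans + RTT) / Ttrans
(Ttrans + RTT) / Ttrans = 205 / 5 = 41
W_min = ceil(41) = 41

41


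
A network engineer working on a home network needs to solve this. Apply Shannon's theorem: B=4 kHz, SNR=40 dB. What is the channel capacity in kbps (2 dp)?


Given: B = 4 kHz, SNR = 40 dB
SNR linear = 10^(40/10) = 10000
1 + SNR = 10001
log2(10001) = 13.2878566418
C = 4 * 1000 * 13.2878566418 = 53151.4266 bps
C = 53.151427 kbps -> 53.15 kbps (2 dp)

53.15


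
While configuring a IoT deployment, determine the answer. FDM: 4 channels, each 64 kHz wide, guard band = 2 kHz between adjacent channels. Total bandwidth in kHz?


Given: 4 channels, 64 kHz each, guard = 2 kHz
Channel bandwidth = 4 * 64 = 256 kHz
Guard bands = 3 gaps * 2 kHz = 6 kHz
Total = 256 + 6 = 262 kHz

262


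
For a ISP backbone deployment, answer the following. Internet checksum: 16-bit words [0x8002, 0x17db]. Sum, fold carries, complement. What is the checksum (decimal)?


Given words: [0x8002, 0x17db]
Step 1: Sum all words
Raw sum = 32770 + 6107 = 38877
One's complement = ~38877 & 0xFFFF = 26658

26658


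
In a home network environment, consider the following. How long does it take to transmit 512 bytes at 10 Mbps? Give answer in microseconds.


Given: packet = 512 bytes, bandwidth = 10 Mbps
Packet in bits = 512 * 8 = 4096 bits
Bandwidth = 10 * 10^6 = 10000000 bps
Time = 4096 / 10000000 seconds
Time in us = 4096 * 10^6 / 10000000 = 409.6

409.6


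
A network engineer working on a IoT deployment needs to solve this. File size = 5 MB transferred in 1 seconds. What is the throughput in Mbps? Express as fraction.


Given: file = 5 MB, time = 1 s
File in Mb = 5 * 8 = 40 Mb
Throughput = 40 / 1 Mbps
Throughput = 40 Mbps

40


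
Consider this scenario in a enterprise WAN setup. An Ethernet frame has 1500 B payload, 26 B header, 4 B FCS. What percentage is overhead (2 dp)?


Given: payload = 1500 B, header = 26 B, trailer = 4 B
Overhead bytes = header + trailer = 26 + 4 = 30
Total frame = payload + overhead = 1500 + 30 = 1530
Overhead % = 30 / 1530 * 100 = 1.9608% -> 1.96% (2 dp)

1.96


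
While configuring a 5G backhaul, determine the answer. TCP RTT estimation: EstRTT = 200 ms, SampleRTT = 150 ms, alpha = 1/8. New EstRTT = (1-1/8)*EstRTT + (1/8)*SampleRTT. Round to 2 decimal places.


Given: EstRTT = 200 ms, SampleRTT = 150 ms, alpha = 1/8
New EstRTT = (1 - alpha) * EstRTT + alpha * SampleRTT
(7/8) * 200 = 175
(1/8) * 150 = 18.75
New EstRTT = 175 + 18.75 = 193.75 ms -> 193.75 ms (2 dp)

193.75


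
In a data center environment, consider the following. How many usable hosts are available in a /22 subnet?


Given: subnet mask /22
Host bits = 32 - 22 = 10
Total addresses = 2^10 = 1024
Usable hosts = 1024 - 2 (network + broadcast) = 1022

1022


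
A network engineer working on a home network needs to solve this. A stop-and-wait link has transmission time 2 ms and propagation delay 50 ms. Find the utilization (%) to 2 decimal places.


Given: Ttrans = 2 ms, Tprop = 50 ms
RTT = 2 * Tprop = 2 * 50 = 100 ms
U = Ttrans / (Ttrans + RTT)
U = 2 / (2 + 100)
U = 2 / 102 = 0.019608
U% = 1.96%

1.96


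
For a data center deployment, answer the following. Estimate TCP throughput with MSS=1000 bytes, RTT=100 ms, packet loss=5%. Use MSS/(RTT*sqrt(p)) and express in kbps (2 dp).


Given: MSS = 1000 bytes, RTT = 100 ms, loss = 5%
RTT in seconds = 100 / 1000 = 0.1
Loss rate = 5% = 0.05
sqrt(loss) = sqrt(0.05) = 0.223606797750
Throughput (bytes/s) = 1000 / (0.1 * 0.223606797750) = 44721.3595
Throughput (kbps) = 44721.3595 * 8 / 1000 = 357.770876 -> 357.77 kbps (2 dp)

357.77


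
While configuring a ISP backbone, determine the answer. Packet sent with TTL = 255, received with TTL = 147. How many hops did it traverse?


Given: initial TTL = 255, received TTL = 147
Hops = initial TTL - received TTL
Hops = 255 - 147 = 108

108


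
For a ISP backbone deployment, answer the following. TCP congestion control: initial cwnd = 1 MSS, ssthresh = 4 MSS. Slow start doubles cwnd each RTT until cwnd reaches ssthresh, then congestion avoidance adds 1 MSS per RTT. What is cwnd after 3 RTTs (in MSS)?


RTT 0: cwnd = 1 MSS (initial)
RTT 1: cwnd = 2 MSS (slow start, doubled)
RTT 2: cwnd = 4 MSS (slow start, doubled)
RTT 3: cwnd = 5 MSS (congestion avoidance, +1)

5


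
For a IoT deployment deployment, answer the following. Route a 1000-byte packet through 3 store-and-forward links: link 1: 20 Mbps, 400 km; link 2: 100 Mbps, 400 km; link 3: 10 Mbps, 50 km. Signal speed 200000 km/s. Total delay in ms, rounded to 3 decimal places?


Packet = 1000 bytes = 8000 bits. Store-and-forward: sum (t_trans + t_prop) per link.
Link 1: t_trans = 8000/(20*10^6) s = 0.4000 ms; t_prop = 400/200000 s = 2.0000 ms; subtotal = 2.4000 ms
Link 2: t_trans = 8000/(100*10^6) s = 0.0800 ms; t_prop = 400/200000 s = 2.0000 ms; subtotal = 2.0800 ms
Link 3: t_trans = 8000/(10*10^6) s = 0.8000 ms; t_prop = 50/200000 s = 0.2500 ms; subtotal = 1.0500 ms
End-to-end = 2.4000 + 2.0800 + 1.0500 = 5.5300 ms -> 5.530 ms (3 dp)

5.530
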